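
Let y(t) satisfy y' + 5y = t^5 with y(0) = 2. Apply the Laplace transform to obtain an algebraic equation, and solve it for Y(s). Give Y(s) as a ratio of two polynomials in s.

Apply the Laplace transform to the equation.
Using L{y'} = sY - y(0) = sY - 2, the left side becomes (s + 5)Y - (2).
The right side is L{t^5} = 120/s^6.
So (s + 5)Y = 120/s^6 + (2).
Divide through and combine into a single rational function.

Y(s) = (2*s^6 + 120)/(s^7 + 5*s^6)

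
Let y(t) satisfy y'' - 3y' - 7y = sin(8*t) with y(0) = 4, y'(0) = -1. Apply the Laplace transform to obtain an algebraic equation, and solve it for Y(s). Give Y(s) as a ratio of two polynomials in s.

Y(s) = (4*s^3 - 13*s^2 + 256*s - 824)/(s^4 - 3*s^3 + 57*s^2 - 192*s - 448)

Laplace-transform each side.
Using L{y''} = s^2 Y - s·y(0) - y'(0) and L{y'} = sY - y(0), with y(0) = 4, y'(0) = -1, the left side becomes (s^2 - 3*s - 7)Y - (4*s - 13).
The right side is L{sin(8*t)} = 8/(s^2 + 64).
So (s^2 - 3*s - 7)Y = 8/(s^2 + 64) + (4*s - 13).
Divide through and combine into a single rational function.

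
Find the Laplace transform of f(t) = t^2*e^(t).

L{e^(t)} = 1/(s - 1).
Then apply L{t^2·g(t)} = (-1)^2 d^2/ds^2[G(s)] with G(s) = 1/(s - 1):
differentiating 2 times and applying the sign gives 2/(s - 1)^3.

2/(s - 1)^3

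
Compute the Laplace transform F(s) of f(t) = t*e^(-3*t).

F(s) = (s + 3)^(-2)

L{e^(-3t)} = 1/(s + 3).
Then apply L{t·g(t)} = -d/ds[G(s)] with G(s) = 1/(s + 3):
differentiating 1 time and applying the sign gives (s + 3)^(-2).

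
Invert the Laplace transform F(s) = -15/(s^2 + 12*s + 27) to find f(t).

Rewrite the denominator: s^2 + 12*s + 27 = (s + 6)^2 - 9.
The form in (s + 6) signals a first-shifting-theorem factor e^(-6t).
Since L{sinh(3t)} = 3/(s^2 - 9), the inverse is e^(-6*t)*sinh(3*t), scaled by -5.

f(t) = -5*exp(-6*t)*sinh(3*t)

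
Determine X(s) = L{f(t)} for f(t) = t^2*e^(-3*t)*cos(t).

X(s) = 2*(s + 3)*(s^2 + 6*s + 6)/(s^2 + 6*s + 10)^3

L{cos(t)} = s/(s^2 + 1).
Multiplying by e^(-3t) shifts s → s + 3, so L{e^(-3*t)*cos(t)} = (s + 3)/((s + 3)^2 + 1).
Then apply L{t^2·g(t)} = (-1)^2 d^2/ds^2[G(s)] with G(s) = (s + 3)/((s + 3)^2 + 1):
differentiating 2 times and applying the sign gives 2*(s + 3)*(s^2 + 6*s + 6)/(s^2 + 6*s + 10)^3.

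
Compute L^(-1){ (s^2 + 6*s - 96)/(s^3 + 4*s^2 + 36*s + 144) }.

-sin(6*t) + 3*cos(6*t) - 2*exp(-4*t)

Factor the denominator: s^3 + 4*s^2 + 36*s + 144 = (s + 4)*(s^2 + 36).
Partial fraction decomposition gives [-2/(s + 4)] + [3*s/(s^2 + 36)] + [-6/(s^2 + 36)].
Invert each term: -2/(s + 4) ↔ -2e^(-4t); 3·s/(s^2 + 36) ↔ 3cos(6t); -1·6/(s^2 + 36) ↔ -sin(6t).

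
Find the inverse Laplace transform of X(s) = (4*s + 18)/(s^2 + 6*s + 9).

Factor the denominator: s^2 + 6*s + 9 = (s + 3)^2.
Partial fraction decomposition gives [4/(s + 3)] + [6/(s + 3)^2].
Invert each term: 4/(s + 3) ↔ 4e^(-3t); 6/(s + 3)^2 ↔ 6t·e^(-3t).

6*t*exp(-3*t) + 4*exp(-3*t)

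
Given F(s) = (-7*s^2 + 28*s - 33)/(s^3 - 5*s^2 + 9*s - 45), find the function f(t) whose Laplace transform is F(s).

f(t) = -2*exp(5*t) + sin(3*t) - 5*cos(3*t)

Factor the denominator: s^3 - 5*s^2 + 9*s - 45 = (s - 5)*(s^2 + 9).
Partial fraction decomposition gives [-2/(s - 5)] + [-5*s/(s^2 + 9)] + [3/(s^2 + 9)].
Invert each term: -2/(s - 5) ↔ -2e^(5t); -5·s/(s^2 + 9) ↔ -5cos(3t); 1·3/(s^2 + 9) ↔ sin(3t).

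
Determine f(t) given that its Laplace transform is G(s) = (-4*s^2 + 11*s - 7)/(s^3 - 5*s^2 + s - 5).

Factor the denominator: s^3 - 5*s^2 + s - 5 = (s - 5)*(s^2 + 1).
Partial fraction decomposition gives [-2/(s - 5)] + [-2*s/(s^2 + 1)] + [1/(s^2 + 1)].
Invert each term: -2/(s - 5) ↔ -2e^(5t); -2·s/(s^2 + 1) ↔ -2cos(t); 1·1/(s^2 + 1) ↔ sin(t).

f(t) = -2*exp(5*t) + sin(t) - 2*cos(t)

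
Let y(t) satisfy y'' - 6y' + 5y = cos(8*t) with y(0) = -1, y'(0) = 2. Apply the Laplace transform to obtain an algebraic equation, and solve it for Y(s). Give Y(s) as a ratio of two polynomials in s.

Take the Laplace transform of both sides.
The derivative rules (L{y''} = s^2 Y - s·y(0) - y'(0) and L{y'} = sY - y(0), with y(0) = -1, y'(0) = 2) turn the left side into (s^2 - 6*s + 5)Y - (-s + 8).
The right side is L{cos(8*t)} = s/(s^2 + 64).
So (s^2 - 6*s + 5)Y = s/(s^2 + 64) + (-s + 8).
Solve for Y(s) and write it as one ratio of polynomials.

Y(s) = (-s^3 + 8*s^2 - 63*s + 512)/(s^4 - 6*s^3 + 69*s^2 - 384*s + 320)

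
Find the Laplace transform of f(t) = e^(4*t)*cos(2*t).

L{cos(2t)} = s/(s^2 + 4).
By the first shifting theorem, multiplying by e^(4t) replaces s with s - 4.

(s - 4)/((s - 4)^2 + 4)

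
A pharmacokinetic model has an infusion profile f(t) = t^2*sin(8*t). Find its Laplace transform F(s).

L{sin(8t)} = 8/(s^2 + 64).
Then apply L{t^2·g(t)} = (-1)^2 d^2/ds^2[G(s)] with G(s) = 8/(s^2 + 64):
differentiating 2 times and applying the sign gives 16*(3*s^2 - 64)/(s^2 + 64)^3.

F(s) = 16*(3*s^2 - 64)/(s^2 + 64)^3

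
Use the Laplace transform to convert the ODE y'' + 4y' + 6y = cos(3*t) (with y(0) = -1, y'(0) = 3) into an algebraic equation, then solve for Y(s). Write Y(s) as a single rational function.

Take the Laplace transform of both sides.
Using L{y''} = s^2 Y - s·y(0) - y'(0) and L{y'} = sY - y(0), with y(0) = -1, y'(0) = 3, the left side becomes (s^2 + 4*s + 6)Y - (-s - 1).
The right side is L{cos(3*t)} = s/(s^2 + 9).
So (s^2 + 4*s + 6)Y = s/(s^2 + 9) + (-s - 1).
Solve for Y(s) and write it as one ratio of polynomials.

Y(s) = (-s^3 - s^2 - 8*s - 9)/(s^4 + 4*s^3 + 15*s^2 + 36*s + 54)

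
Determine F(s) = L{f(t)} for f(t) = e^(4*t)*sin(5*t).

L{sin(5t)} = 5/(s^2 + 25).
By the first shifting theorem, multiplying by e^(4t) replaces s with s - 4.

F(s) = 5/((s - 4)^2 + 25)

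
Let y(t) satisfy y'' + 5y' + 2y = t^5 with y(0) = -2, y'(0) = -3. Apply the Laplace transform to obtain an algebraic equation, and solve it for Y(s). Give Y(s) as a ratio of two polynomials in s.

Y(s) = (-2*s^7 - 13*s^6 + 120)/(s^8 + 5*s^7 + 2*s^6)

Apply the Laplace transform to the equation.
With L{y''} = s^2 Y - s·y(0) - y'(0) and L{y'} = sY - y(0), with y(0) = -2, y'(0) = -3: the LHS transforms to (s^2 + 5*s + 2)Y - (-2*s - 13).
The right side is L{t^5} = 120/s^6.
So (s^2 + 5*s + 2)Y = 120/s^6 + (-2*s - 13).
Solve for Y(s) and write it as one ratio of polynomials.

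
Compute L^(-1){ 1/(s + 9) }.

exp(-9*t)

Since L{e^(-9t)} = 1/(s + 9), the inverse is e^(-9*t).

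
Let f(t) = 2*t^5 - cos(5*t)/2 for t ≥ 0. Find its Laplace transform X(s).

The transform is linear, so treat each term independently.
(2)·[L{t^5} = 5!/s^6 = 120/s^6]; (-1/2)·[L{cos(5t)} = s/(s^2 + 25)].

X(s) = -s/(2*(s^2 + 25)) + 240/s^6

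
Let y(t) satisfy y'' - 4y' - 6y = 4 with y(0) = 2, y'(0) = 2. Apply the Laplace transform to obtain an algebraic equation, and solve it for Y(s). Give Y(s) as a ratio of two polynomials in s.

Laplace-transform each side.
The derivative rules (L{y''} = s^2 Y - s·y(0) - y'(0) and L{y'} = sY - y(0), with y(0) = 2, y'(0) = 2) turn the left side into (s^2 - 4*s - 6)Y - (2*s - 6).
The right side is L{4} = 4/s.
So (s^2 - 4*s - 6)Y = 4/s + (2*s - 6).
Divide through and combine into a single rational function.

Y(s) = (2*s^2 - 6*s + 4)/(s^3 - 4*s^2 - 6*s)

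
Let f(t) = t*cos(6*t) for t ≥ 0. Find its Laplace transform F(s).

L{cos(6t)} = s/(s^2 + 36).
Then apply L{t·g(t)} = -d/ds[G(s)] with G(s) = s/(s^2 + 36):
differentiating 1 time and applying the sign gives (s - 6)*(s + 6)/(s^2 + 36)^2.

F(s) = (s - 6)*(s + 6)/(s^2 + 36)^2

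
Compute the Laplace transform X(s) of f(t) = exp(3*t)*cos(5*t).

L{cos(5t)} = s/(s^2 + 25).
By the first shifting theorem, multiplying by e^(3t) replaces s with s - 3.

X(s) = (s - 3)/((s - 3)^2 + 25)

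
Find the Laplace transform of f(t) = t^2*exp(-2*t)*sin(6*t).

36*(s^2 + 4*s - 8)/(s^2 + 4*s + 40)^3

L{sin(6t)} = 6/(s^2 + 36).
Multiplying by e^(-2t) shifts s → s + 2, so L{exp(-2*t)*sin(6*t)} = 6/((s + 2)^2 + 36).
Then apply L{t^2·g(t)} = (-1)^2 d^2/ds^2[G(s)] with G(s) = 6/((s + 2)^2 + 36):
differentiating 2 times and applying the sign gives 36*(s^2 + 4*s - 8)/(s^2 + 4*s + 40)^3.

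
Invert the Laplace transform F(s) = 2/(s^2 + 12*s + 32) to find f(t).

Rewrite the denominator: s^2 + 12*s + 32 = (s + 6)^2 - 4.
The form in (s + 6) signals a first-shifting-theorem factor e^(-6t).
Since L{sinh(2t)} = 2/(s^2 - 4), the inverse is e^(-6*t)*sinh(2*t).

f(t) = exp(-6*t)*sinh(2*t)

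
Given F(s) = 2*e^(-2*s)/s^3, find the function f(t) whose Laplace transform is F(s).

The factor e^(-2s) signals a time shift by c = 2 (second shifting theorem).
L{t^2} = 2!/s^3 = 2/s^3, so L^-1{2/s^3} = t^2.
Hence the inverse is u(t - 2) times that function evaluated at t - 2.

f(t) = Heaviside(t - 2)*((t - 2)^2)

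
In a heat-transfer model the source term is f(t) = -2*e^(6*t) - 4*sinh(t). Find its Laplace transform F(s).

F(s) = -4/(s^2 - 1) - 2/(s - 6)

By linearity of the Laplace transform, transform each term separately.
(-4)·[L{sinh(t)} = 1/(s^2 - 1)]; (-2)·[L{e^(6t)} = 1/(s - 6)].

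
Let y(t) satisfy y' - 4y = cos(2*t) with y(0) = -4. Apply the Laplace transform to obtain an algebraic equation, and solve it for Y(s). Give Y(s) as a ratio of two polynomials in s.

Y(s) = (-4*s^2 + s - 16)/(s^3 - 4*s^2 + 4*s - 16)

Take the Laplace transform of both sides.
Using L{y'} = sY - y(0) = sY - (-4), the left side becomes (s - 4)Y - (-4).
The right side is L{cos(2*t)} = s/(s^2 + 4).
So (s - 4)Y = s/(s^2 + 4) + (-4).
Isolate Y and clear denominators.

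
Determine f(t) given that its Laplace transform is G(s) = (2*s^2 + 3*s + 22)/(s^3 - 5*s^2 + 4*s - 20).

Factor the denominator: s^3 - 5*s^2 + 4*s - 20 = (s - 5)*(s^2 + 4).
Partial fraction decomposition gives [3/(s - 5)] + [-s/(s^2 + 4)] + [-2/(s^2 + 4)].
Invert each term: 3/(s - 5) ↔ 3e^(5t); -1·s/(s^2 + 4) ↔ -cos(2t); -1·2/(s^2 + 4) ↔ -sin(2t).

f(t) = 3*exp(5*t) - sin(2*t) - cos(2*t)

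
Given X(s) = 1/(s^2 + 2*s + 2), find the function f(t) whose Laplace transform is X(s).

f(t) = exp(-t)*sin(t)

Rewrite the denominator: s^2 + 2*s + 2 = (s + 1)^2 + 1.
The form in (s + 1) signals a first-shifting-theorem factor e^(-t).
Since L{sin(t)} = 1/(s^2 + 1), the inverse is exp(-t)*sin(t).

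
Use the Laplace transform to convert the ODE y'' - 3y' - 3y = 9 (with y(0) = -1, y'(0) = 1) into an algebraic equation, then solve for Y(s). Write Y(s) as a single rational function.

Y(s) = (-s^2 + 4*s + 9)/(s^3 - 3*s^2 - 3*s)

Transform both sides with L{·}.
With L{y''} = s^2 Y - s·y(0) - y'(0) and L{y'} = sY - y(0), with y(0) = -1, y'(0) = 1: the LHS transforms to (s^2 - 3*s - 3)Y - (-s + 4).
The right side is L{9} = 9/s.
So (s^2 - 3*s - 3)Y = 9/s + (-s + 4).
Solve for Y(s) and write it as one ratio of polynomials.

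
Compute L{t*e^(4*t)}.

L{e^(4t)} = 1/(s - 4).
Then apply L{t·g(t)} = -d/ds[G(s)] with G(s) = 1/(s - 4):
differentiating 1 time and applying the sign gives (s - 4)^(-2).

(s - 4)^(-2)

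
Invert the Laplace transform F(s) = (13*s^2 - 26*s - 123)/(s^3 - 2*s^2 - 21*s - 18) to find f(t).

f(t) = 3*exp(6*t) + 6*exp(-t) + 4*exp(-3*t)

Factor the denominator: s^3 - 2*s^2 - 21*s - 18 = (s - 6)*(s + 1)*(s + 3).
Partial fraction decomposition gives [3/(s - 6)] + [6/(s + 1)] + [4/(s + 3)].
Invert each term: 3/(s - 6) ↔ 3e^(6t); 6/(s + 1) ↔ 6e^(-t); 4/(s + 3) ↔ 4e^(-3t).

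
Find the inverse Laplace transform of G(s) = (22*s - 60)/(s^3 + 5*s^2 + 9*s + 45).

-sin(3*t) + 5*cos(3*t) - 5*exp(-5*t)

Factor the denominator: s^3 + 5*s^2 + 9*s + 45 = (s + 5)*(s^2 + 9).
Partial fraction decomposition gives [-5/(s + 5)] + [5*s/(s^2 + 9)] + [-3/(s^2 + 9)].
Invert each term: -5/(s + 5) ↔ -5e^(-5t); 5·s/(s^2 + 9) ↔ 5cos(3t); -1·3/(s^2 + 9) ↔ -sin(3t).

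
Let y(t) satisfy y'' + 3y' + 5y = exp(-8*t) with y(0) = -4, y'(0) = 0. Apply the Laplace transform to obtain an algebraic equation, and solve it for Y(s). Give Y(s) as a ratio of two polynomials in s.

Take the Laplace transform of both sides.
With L{y''} = s^2 Y - s·y(0) - y'(0) and L{y'} = sY - y(0), with y(0) = -4, y'(0) = 0: the LHS transforms to (s^2 + 3*s + 5)Y - (-4*s - 12).
The right side is L{exp(-8*t)} = 1/(s + 8).
So (s^2 + 3*s + 5)Y = 1/(s + 8) + (-4*s - 12).
Isolate Y and clear denominators.

Y(s) = (-4*s^2 - 44*s - 95)/(s^3 + 11*s^2 + 29*s + 40)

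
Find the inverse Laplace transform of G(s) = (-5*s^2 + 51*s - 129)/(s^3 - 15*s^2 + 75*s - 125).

t^2*exp(5*t)/2 + t*exp(5*t) - 5*exp(5*t)

Factor the denominator: s^3 - 15*s^2 + 75*s - 125 = (s - 5)^3.
Partial fraction decomposition gives [-5/(s - 5)] + [(s - 5)^(-2)] + [(s - 5)^(-3)].
Invert each term: -5/(s - 5) ↔ -5e^(5t); 1/(s - 5)^2 ↔ t·e^(5t); 1/(s - 5)^3 ↔ (1/2)t^2·e^(5t).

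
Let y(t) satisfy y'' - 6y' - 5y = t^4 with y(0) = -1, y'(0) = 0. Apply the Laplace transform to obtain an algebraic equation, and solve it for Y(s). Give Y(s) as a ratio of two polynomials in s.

Laplace-transform each side.
The derivative rules (L{y''} = s^2 Y - s·y(0) - y'(0) and L{y'} = sY - y(0), with y(0) = -1, y'(0) = 0) turn the left side into (s^2 - 6*s - 5)Y - (-s + 6).
The right side is L{t^4} = 24/s^5.
So (s^2 - 6*s - 5)Y = 24/s^5 + (-s + 6).
Solve for Y(s) and write it as one ratio of polynomials.

Y(s) = (-s^6 + 6*s^5 + 24)/(s^7 - 6*s^6 - 5*s^5)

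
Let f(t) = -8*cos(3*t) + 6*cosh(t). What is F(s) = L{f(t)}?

F(s) = -8*s/(s^2 + 9) + 6*s/(s^2 - 1)

Apply the Laplace transform termwise.
(6)·[L{cosh(t)} = s/(s^2 - 1)]; (-8)·[L{cos(3t)} = s/(s^2 + 9)].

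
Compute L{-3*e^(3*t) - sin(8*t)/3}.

Apply the Laplace transform termwise.
(-3)·[L{e^(3t)} = 1/(s - 3)]; (-1/3)·[L{sin(8t)} = 8/(s^2 + 64)].

-8/(3*(s^2 + 64)) - 3/(s - 3)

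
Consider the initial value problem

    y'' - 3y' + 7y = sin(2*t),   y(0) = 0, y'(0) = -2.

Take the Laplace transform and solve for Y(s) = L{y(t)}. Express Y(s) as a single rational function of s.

Y(s) = (-2*s^2 - 6)/(s^4 - 3*s^3 + 11*s^2 - 12*s + 28)

Take the Laplace transform of both sides.
Using L{y''} = s^2 Y - s·y(0) - y'(0) and L{y'} = sY - y(0), with y(0) = 0, y'(0) = -2, the left side becomes (s^2 - 3*s + 7)Y - (-2).
The right side is L{sin(2*t)} = 2/(s^2 + 4).
So (s^2 - 3*s + 7)Y = 2/(s^2 + 4) + (-2).
Solve for Y(s) and write it as one ratio of polynomials.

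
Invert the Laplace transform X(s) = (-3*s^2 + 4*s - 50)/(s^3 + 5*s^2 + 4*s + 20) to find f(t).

Factor the denominator: s^3 + 5*s^2 + 4*s + 20 = (s + 5)*(s^2 + 4).
Partial fraction decomposition gives [-5/(s + 5)] + [2*s/(s^2 + 4)] + [-6/(s^2 + 4)].
Invert each term: -5/(s + 5) ↔ -5e^(-5t); 2·s/(s^2 + 4) ↔ 2cos(2t); -3·2/(s^2 + 4) ↔ -3sin(2t).

f(t) = -3*sin(2*t) + 2*cos(2*t) - 5*exp(-5*t)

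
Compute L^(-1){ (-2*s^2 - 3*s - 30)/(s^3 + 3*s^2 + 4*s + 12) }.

-3*sin(2*t) + cos(2*t) - 3*exp(-3*t)

Factor the denominator: s^3 + 3*s^2 + 4*s + 12 = (s + 3)*(s^2 + 4).
Partial fraction decomposition gives [-3/(s + 3)] + [s/(s^2 + 4)] + [-6/(s^2 + 4)].
Invert each term: -3/(s + 3) ↔ -3e^(-3t); 1·s/(s^2 + 4) ↔ cos(2t); -3·2/(s^2 + 4) ↔ -3sin(2t).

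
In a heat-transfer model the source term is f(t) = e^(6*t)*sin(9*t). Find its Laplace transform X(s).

L{sin(9t)} = 9/(s^2 + 81).
By the first shifting theorem, multiplying by e^(6t) replaces s with s - 6.

X(s) = 9/((s - 6)^2 + 81)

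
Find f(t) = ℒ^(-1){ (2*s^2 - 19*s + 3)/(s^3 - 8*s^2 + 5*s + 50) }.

f(t) = -6*t*exp(5*t) + exp(5*t) + exp(-2*t)

Factor the denominator: s^3 - 8*s^2 + 5*s + 50 = (s - 5)^2*(s + 2).
Partial fraction decomposition gives [1/(s - 5)] + [-6/(s - 5)^2] + [1/(s + 2)].
Invert each term: 1/(s - 5) ↔ e^(5t); -6/(s - 5)^2 ↔ -6t·e^(5t); 1/(s + 2) ↔ e^(-2t).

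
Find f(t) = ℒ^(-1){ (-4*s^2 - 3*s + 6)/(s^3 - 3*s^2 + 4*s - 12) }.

Factor the denominator: s^3 - 3*s^2 + 4*s - 12 = (s - 3)*(s^2 + 4).
Partial fraction decomposition gives [-3/(s - 3)] + [-s/(s^2 + 4)] + [-6/(s^2 + 4)].
Invert each term: -3/(s - 3) ↔ -3e^(3t); -1·s/(s^2 + 4) ↔ -cos(2t); -3·2/(s^2 + 4) ↔ -3sin(2t).

f(t) = -3*exp(3*t) - 3*sin(2*t) - cos(2*t)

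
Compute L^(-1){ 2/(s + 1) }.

Since L{e^(-t)} = 1/(s + 1), the inverse is exp(-t), scaled by 2.

2*exp(-t)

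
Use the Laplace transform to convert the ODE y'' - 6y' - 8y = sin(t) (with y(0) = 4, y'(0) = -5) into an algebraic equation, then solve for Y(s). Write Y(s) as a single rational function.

Take the Laplace transform of both sides.
With L{y''} = s^2 Y - s·y(0) - y'(0) and L{y'} = sY - y(0), with y(0) = 4, y'(0) = -5: the LHS transforms to (s^2 - 6*s - 8)Y - (4*s - 29).
The right side is L{sin(t)} = 1/(s^2 + 1).
So (s^2 - 6*s - 8)Y = 1/(s^2 + 1) + (4*s - 29).
Solve for Y(s) and write it as one ratio of polynomials.

Y(s) = (4*s^3 - 29*s^2 + 4*s - 28)/(s^4 - 6*s^3 - 7*s^2 - 6*s - 8)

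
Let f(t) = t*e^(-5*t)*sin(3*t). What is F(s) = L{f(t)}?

L{sin(3t)} = 3/(s^2 + 9).
Multiplying by e^(-5t) shifts s → s + 5, so L{e^(-5*t)*sin(3*t)} = 3/((s + 5)^2 + 9).
Then apply L{t·g(t)} = -d/ds[G(s)] with G(s) = 3/((s + 5)^2 + 9):
differentiating 1 time and applying the sign gives 6*(s + 5)/(s^2 + 10*s + 34)^2.

F(s) = 6*(s + 5)/(s^2 + 10*s + 34)^2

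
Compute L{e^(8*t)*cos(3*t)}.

(s - 8)/((s - 8)^2 + 9)

L{cos(3t)} = s/(s^2 + 9).
By the first shifting theorem, multiplying by e^(8t) replaces s with s - 8.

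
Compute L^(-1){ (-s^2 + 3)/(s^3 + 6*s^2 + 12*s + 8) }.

Factor the denominator: s^3 + 6*s^2 + 12*s + 8 = (s + 2)^3.
Partial fraction decomposition gives [-1/(s + 2)] + [4/(s + 2)^2] + [-1/(s + 2)^3].
Invert each term: -1/(s + 2) ↔ -e^(-2t); 4/(s + 2)^2 ↔ 4t·e^(-2t); -1/(s + 2)^3 ↔ (-1/2)t^2·e^(-2t).

-t^2*exp(-2*t)/2 + 4*t*exp(-2*t) - exp(-2*t)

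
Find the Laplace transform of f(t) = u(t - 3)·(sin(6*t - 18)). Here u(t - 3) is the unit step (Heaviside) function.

By the second shifting theorem, L{u(t - c)·g(t - c)} = e^(-cs)·G(s) with c = 3 and G(s) = L{g(t)}.
L{sin(6t)} = 6/(s^2 + 36).

6*exp(-3*s)/(s^2 + 36)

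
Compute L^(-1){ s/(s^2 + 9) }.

cos(3*t)

Since L{cos(3t)} = s/(s^2 + 9), the inverse is cos(3*t).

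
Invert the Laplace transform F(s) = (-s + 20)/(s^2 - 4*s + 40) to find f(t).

f(t) = 3*exp(2*t)*sin(6*t) - exp(2*t)*cos(6*t)

Complete the square in the denominator: s^2 - 4*s + 40 = (s - 2)^2 + 6^2.
Split the numerator to match: -s + 20 = -1·(s - 2) + 3·6.
Invert each term: -1·(s - 2)/((s - 2)^2 + 36) ↔ -e^(2t)cos(6t); 3·6/((s - 2)^2 + 36) ↔ 3e^(2t)sin(6t).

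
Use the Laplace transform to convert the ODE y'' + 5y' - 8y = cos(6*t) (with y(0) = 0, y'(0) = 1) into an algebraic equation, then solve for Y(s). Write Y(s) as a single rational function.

Laplace-transform each side.
Using L{y''} = s^2 Y - s·y(0) - y'(0) and L{y'} = sY - y(0), with y(0) = 0, y'(0) = 1, the left side becomes (s^2 + 5*s - 8)Y - (1).
The right side is L{cos(6*t)} = s/(s^2 + 36).
So (s^2 + 5*s - 8)Y = s/(s^2 + 36) + (1).
Isolate Y and clear denominators.

Y(s) = (s^2 + s + 36)/(s^4 + 5*s^3 + 28*s^2 + 180*s - 288)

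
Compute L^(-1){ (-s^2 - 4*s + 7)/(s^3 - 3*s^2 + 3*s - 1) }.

Factor the denominator: s^3 - 3*s^2 + 3*s - 1 = (s - 1)^3.
Partial fraction decomposition gives [-1/(s - 1)] + [-6/(s - 1)^2] + [2/(s - 1)^3].
Invert each term: -1/(s - 1) ↔ -e^(t); -6/(s - 1)^2 ↔ -6t·e^(t); 2/(s - 1)^3 ↔ (1)t^2·e^(t).

t^2*exp(t) - 6*t*exp(t) - exp(t)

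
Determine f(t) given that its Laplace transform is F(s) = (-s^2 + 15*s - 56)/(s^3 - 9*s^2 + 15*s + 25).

f(t) = -t*exp(5*t) + exp(5*t) - 2*exp(-t)

Factor the denominator: s^3 - 9*s^2 + 15*s + 25 = (s - 5)^2*(s + 1).
Partial fraction decomposition gives [1/(s - 5)] + [-1/(s - 5)^2] + [-2/(s + 1)].
Invert each term: 1/(s - 5) ↔ e^(5t); -1/(s - 5)^2 ↔ -t·e^(5t); -2/(s + 1) ↔ -2e^(-t).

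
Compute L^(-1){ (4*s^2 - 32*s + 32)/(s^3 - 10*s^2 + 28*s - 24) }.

Factor the denominator: s^3 - 10*s^2 + 28*s - 24 = (s - 6)*(s - 2)^2.
Partial fraction decomposition gives [5/(s - 2)] + [4/(s - 2)^2] + [-1/(s - 6)].
Invert each term: 5/(s - 2) ↔ 5e^(2t); 4/(s - 2)^2 ↔ 4t·e^(2t); -1/(s - 6) ↔ -e^(6t).

4*t*exp(2*t) - exp(6*t) + 5*exp(2*t)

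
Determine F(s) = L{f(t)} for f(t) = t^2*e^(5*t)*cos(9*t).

F(s) = 2*(s - 5)*(s^2 - 10*s - 218)/(s^2 - 10*s + 106)^3

L{cos(9t)} = s/(s^2 + 81).
Multiplying by e^(5t) shifts s → s - 5, so L{e^(5*t)*cos(9*t)} = (s - 5)/((s - 5)^2 + 81).
Then apply L{t^2·g(t)} = (-1)^2 d^2/ds^2[G(s)] with G(s) = (s - 5)/((s - 5)^2 + 81):
differentiating 2 times and applying the sign gives 2*(s - 5)*(s^2 - 10*s - 218)/(s^2 - 10*s + 106)^3.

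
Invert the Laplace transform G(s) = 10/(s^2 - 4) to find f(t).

Since L{sinh(2t)} = 2/(s^2 - 4), the inverse is sinh(2*t), scaled by 5.

f(t) = 5*sinh(2*t)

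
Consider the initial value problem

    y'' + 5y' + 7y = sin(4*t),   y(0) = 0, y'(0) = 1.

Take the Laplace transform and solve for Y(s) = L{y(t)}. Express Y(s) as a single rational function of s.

Y(s) = (s^2 + 20)/(s^4 + 5*s^3 + 23*s^2 + 80*s + 112)

Laplace-transform each side.
Using L{y''} = s^2 Y - s·y(0) - y'(0) and L{y'} = sY - y(0), with y(0) = 0, y'(0) = 1, the left side becomes (s^2 + 5*s + 7)Y - (1).
The right side is L{sin(4*t)} = 4/(s^2 + 16).
So (s^2 + 5*s + 7)Y = 4/(s^2 + 16) + (1).
Solve for Y(s) and write it as one ratio of polynomials.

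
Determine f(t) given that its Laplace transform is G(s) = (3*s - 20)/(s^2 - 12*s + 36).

Factor the denominator: s^2 - 12*s + 36 = (s - 6)^2.
Partial fraction decomposition gives [3/(s - 6)] + [-2/(s - 6)^2].
Invert each term: 3/(s - 6) ↔ 3e^(6t); -2/(s - 6)^2 ↔ -2t·e^(6t).

f(t) = -2*t*exp(6*t) + 3*exp(6*t)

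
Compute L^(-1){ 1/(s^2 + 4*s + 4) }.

Rewrite the denominator: s^2 + 4*s + 4 = (s + 2)^2.
The form in (s + 2) signals a first-shifting-theorem factor e^(-2t).
Since L{t} = 1!/s^2 = 1/s^2, the inverse is t*e^(-2*t).

t*exp(-2*t)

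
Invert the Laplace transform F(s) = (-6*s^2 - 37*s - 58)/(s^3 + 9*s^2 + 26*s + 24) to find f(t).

f(t) = -4*exp(-2*t) + exp(-3*t) - 3*exp(-4*t)

Factor the denominator: s^3 + 9*s^2 + 26*s + 24 = (s + 2)*(s + 3)*(s + 4).
Partial fraction decomposition gives [-3/(s + 4)] + [-4/(s + 2)] + [1/(s + 3)].
Invert each term: -3/(s + 4) ↔ -3e^(-4t); -4/(s + 2) ↔ -4e^(-2t); 1/(s + 3) ↔ e^(-3t).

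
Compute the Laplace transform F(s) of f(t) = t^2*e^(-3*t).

L{e^(-3t)} = 1/(s + 3).
Then apply L{t^2·g(t)} = (-1)^2 d^2/ds^2[G(s)] with G(s) = 1/(s + 3):
differentiating 2 times and applying the sign gives 2/(s + 3)^3.

F(s) = 2/(s + 3)^3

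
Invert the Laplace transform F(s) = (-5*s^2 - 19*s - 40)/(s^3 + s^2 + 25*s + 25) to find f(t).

Factor the denominator: s^3 + s^2 + 25*s + 25 = (s + 1)*(s^2 + 25).
Partial fraction decomposition gives [-1/(s + 1)] + [-4*s/(s^2 + 25)] + [-15/(s^2 + 25)].
Invert each term: -1/(s + 1) ↔ -e^(-t); -4·s/(s^2 + 25) ↔ -4cos(5t); -3·5/(s^2 + 25) ↔ -3sin(5t).

f(t) = -3*sin(5*t) - 4*cos(5*t) - exp(-t)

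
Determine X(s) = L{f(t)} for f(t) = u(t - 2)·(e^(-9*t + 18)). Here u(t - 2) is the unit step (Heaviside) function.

By the second shifting theorem, L{u(t - c)·g(t - c)} = e^(-cs)·G(s) with c = 2 and G(s) = L{g(t)}.
L{e^(-9t)} = 1/(s + 9).

X(s) = exp(-2*s)/(s + 9)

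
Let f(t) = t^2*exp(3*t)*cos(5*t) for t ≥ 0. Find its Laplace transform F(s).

F(s) = 2*(s - 3)*(s^2 - 6*s - 66)/(s^2 - 6*s + 34)^3

L{cos(5t)} = s/(s^2 + 25).
Multiplying by e^(3t) shifts s → s - 3, so L{exp(3*t)*cos(5*t)} = (s - 3)/((s - 3)^2 + 25).
Then apply L{t^2·g(t)} = (-1)^2 d^2/ds^2[G(s)] with G(s) = (s - 3)/((s - 3)^2 + 25):
differentiating 2 times and applying the sign gives 2*(s - 3)*(s^2 - 6*s - 66)/(s^2 - 6*s + 34)^3.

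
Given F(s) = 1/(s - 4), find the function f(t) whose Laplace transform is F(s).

f(t) = exp(4*t)

Since L{e^(4t)} = 1/(s - 4), the inverse is e^(4*t).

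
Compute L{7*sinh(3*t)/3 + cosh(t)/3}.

s/(3*(s^2 - 1)) + 7/(s^2 - 9)

By linearity of the Laplace transform, transform each term separately.
(1/3)·[L{cosh(t)} = s/(s^2 - 1)]; (7/3)·[L{sinh(3t)} = 3/(s^2 - 9)].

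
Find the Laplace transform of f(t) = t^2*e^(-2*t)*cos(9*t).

2*(s + 2)*(s^2 + 4*s - 239)/(s^2 + 4*s + 85)^3

L{cos(9t)} = s/(s^2 + 81).
Multiplying by e^(-2t) shifts s → s + 2, so L{e^(-2*t)*cos(9*t)} = (s + 2)/((s + 2)^2 + 81).
Then apply L{t^2·g(t)} = (-1)^2 d^2/ds^2[H(s)] with H(s) = (s + 2)/((s + 2)^2 + 81):
differentiating 2 times and applying the sign gives 2*(s + 2)*(s^2 + 4*s - 239)/(s^2 + 4*s + 85)^3.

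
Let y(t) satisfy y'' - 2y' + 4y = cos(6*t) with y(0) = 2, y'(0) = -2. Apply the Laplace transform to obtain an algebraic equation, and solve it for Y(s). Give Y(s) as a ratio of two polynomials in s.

Y(s) = (2*s^3 - 6*s^2 + 73*s - 216)/(s^4 - 2*s^3 + 40*s^2 - 72*s + 144)

Take the Laplace transform of both sides.
Using L{y''} = s^2 Y - s·y(0) - y'(0) and L{y'} = sY - y(0), with y(0) = 2, y'(0) = -2, the left side becomes (s^2 - 2*s + 4)Y - (2*s - 6).
The right side is L{cos(6*t)} = s/(s^2 + 36).
So (s^2 - 2*s + 4)Y = s/(s^2 + 36) + (2*s - 6).
Isolate Y and clear denominators.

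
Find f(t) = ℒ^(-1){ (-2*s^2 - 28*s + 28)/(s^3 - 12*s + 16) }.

Factor the denominator: s^3 - 12*s + 16 = (s - 2)^2*(s + 4).
Partial fraction decomposition gives [-5/(s - 2)] + [-6/(s - 2)^2] + [3/(s + 4)].
Invert each term: -5/(s - 2) ↔ -5e^(2t); -6/(s - 2)^2 ↔ -6t·e^(2t); 3/(s + 4) ↔ 3e^(-4t).

f(t) = -6*t*exp(2*t) - 5*exp(2*t) + 3*exp(-4*t)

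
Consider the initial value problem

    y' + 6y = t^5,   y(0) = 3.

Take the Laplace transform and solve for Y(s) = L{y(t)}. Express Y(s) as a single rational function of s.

Y(s) = (3*s^6 + 120)/(s^7 + 6*s^6)

Laplace-transform each side.
With L{y'} = sY - y(0) = sY - 3: the LHS transforms to (s + 6)Y - (3).
The right side is L{t^5} = 120/s^6.
So (s + 6)Y = 120/s^6 + (3).
Divide through and combine into a single rational function.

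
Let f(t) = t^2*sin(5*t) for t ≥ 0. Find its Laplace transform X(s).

L{sin(5t)} = 5/(s^2 + 25).
Then apply L{t^2·g(t)} = (-1)^2 d^2/ds^2[G(s)] with G(s) = 5/(s^2 + 25):
differentiating 2 times and applying the sign gives 10*(3*s^2 - 25)/(s^2 + 25)^3.

X(s) = 10*(3*s^2 - 25)/(s^2 + 25)^3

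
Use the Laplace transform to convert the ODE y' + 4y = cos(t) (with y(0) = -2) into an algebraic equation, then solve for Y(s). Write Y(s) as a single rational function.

Laplace-transform each side.
Using L{y'} = sY - y(0) = sY - (-2), the left side becomes (s + 4)Y - (-2).
The right side is L{cos(t)} = s/(s^2 + 1).
So (s + 4)Y = s/(s^2 + 1) + (-2).
Isolate Y and clear denominators.

Y(s) = (-2*s^2 + s - 2)/(s^3 + 4*s^2 + s + 4)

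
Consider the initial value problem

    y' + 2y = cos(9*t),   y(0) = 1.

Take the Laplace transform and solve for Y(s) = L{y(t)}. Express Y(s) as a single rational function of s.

Apply the Laplace transform to the equation.
The derivative rules (L{y'} = sY - y(0) = sY - 1) turn the left side into (s + 2)Y - (1).
The right side is L{cos(9*t)} = s/(s^2 + 81).
So (s + 2)Y = s/(s^2 + 81) + (1).
Isolate Y and clear denominators.

Y(s) = (s^2 + s + 81)/(s^3 + 2*s^2 + 81*s + 162)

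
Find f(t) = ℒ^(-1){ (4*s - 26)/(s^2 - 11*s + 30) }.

f(t) = -2*exp(6*t) + 6*exp(5*t)

Factor the denominator: s^2 - 11*s + 30 = (s - 6)*(s - 5).
Partial fraction decomposition gives [6/(s - 5)] + [-2/(s - 6)].
Invert each term: 6/(s - 5) ↔ 6e^(5t); -2/(s - 6) ↔ -2e^(6t).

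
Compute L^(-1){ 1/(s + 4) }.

Since L{e^(-4t)} = 1/(s + 4), the inverse is e^(-4*t).

exp(-4*t)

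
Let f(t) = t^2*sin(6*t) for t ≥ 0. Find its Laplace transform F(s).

L{sin(6t)} = 6/(s^2 + 36).
Then apply L{t^2·g(t)} = (-1)^2 d^2/ds^2[G(s)] with G(s) = 6/(s^2 + 36):
differentiating 2 times and applying the sign gives 36*(s^2 - 12)/(s^2 + 36)^3.

F(s) = 36*(s^2 - 12)/(s^2 + 36)^3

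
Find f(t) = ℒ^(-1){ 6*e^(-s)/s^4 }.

f(t) = Heaviside(t - 1)*((t - 1)^3)

The factor e^(-s) signals a time shift by c = 1 (second shifting theorem).
L{t^3} = 3!/s^4 = 6/s^4, so L^-1{6/s^4} = t^3.
Hence the inverse is u(t - 1) times that function evaluated at t - 1.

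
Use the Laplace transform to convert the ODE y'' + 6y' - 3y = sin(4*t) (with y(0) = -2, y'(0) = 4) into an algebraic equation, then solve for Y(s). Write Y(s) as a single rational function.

Transform both sides with L{·}.
With L{y''} = s^2 Y - s·y(0) - y'(0) and L{y'} = sY - y(0), with y(0) = -2, y'(0) = 4: the LHS transforms to (s^2 + 6*s - 3)Y - (-2*s - 8).
The right side is L{sin(4*t)} = 4/(s^2 + 16).
So (s^2 + 6*s - 3)Y = 4/(s^2 + 16) + (-2*s - 8).
Divide through and combine into a single rational function.

Y(s) = (-2*s^3 - 8*s^2 - 32*s - 124)/(s^4 + 6*s^3 + 13*s^2 + 96*s - 48)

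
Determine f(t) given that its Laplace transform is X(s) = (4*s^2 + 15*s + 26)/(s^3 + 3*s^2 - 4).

f(t) = -4*t*exp(-2*t) + 5*exp(t) - exp(-2*t)

Factor the denominator: s^3 + 3*s^2 - 4 = (s - 1)*(s + 2)^2.
Partial fraction decomposition gives [-1/(s + 2)] + [-4/(s + 2)^2] + [5/(s - 1)].
Invert each term: -1/(s + 2) ↔ -e^(-2t); -4/(s + 2)^2 ↔ -4t·e^(-2t); 5/(s - 1) ↔ 5e^(t).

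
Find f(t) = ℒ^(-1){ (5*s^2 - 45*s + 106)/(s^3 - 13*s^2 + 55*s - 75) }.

Factor the denominator: s^3 - 13*s^2 + 55*s - 75 = (s - 5)^2*(s - 3).
Partial fraction decomposition gives [1/(s - 5)] + [3/(s - 5)^2] + [4/(s - 3)].
Invert each term: 1/(s - 5) ↔ e^(5t); 3/(s - 5)^2 ↔ 3t·e^(5t); 4/(s - 3) ↔ 4e^(3t).

f(t) = 3*t*exp(5*t) + exp(5*t) + 4*exp(3*t)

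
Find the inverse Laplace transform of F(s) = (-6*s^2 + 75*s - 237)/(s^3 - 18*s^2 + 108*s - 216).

-3*t^2*exp(6*t)/2 + 3*t*exp(6*t) - 6*exp(6*t)

Factor the denominator: s^3 - 18*s^2 + 108*s - 216 = (s - 6)^3.
Partial fraction decomposition gives [-6/(s - 6)] + [3/(s - 6)^2] + [-3/(s - 6)^3].
Invert each term: -6/(s - 6) ↔ -6e^(6t); 3/(s - 6)^2 ↔ 3t·e^(6t); -3/(s - 6)^3 ↔ (-3/2)t^2·e^(6t).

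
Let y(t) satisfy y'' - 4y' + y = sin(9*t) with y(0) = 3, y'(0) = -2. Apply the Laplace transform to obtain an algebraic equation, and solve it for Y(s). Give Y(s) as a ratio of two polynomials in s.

Transform both sides with L{·}.
The derivative rules (L{y''} = s^2 Y - s·y(0) - y'(0) and L{y'} = sY - y(0), with y(0) = 3, y'(0) = -2) turn the left side into (s^2 - 4*s + 1)Y - (3*s - 14).
The right side is L{sin(9*t)} = 9/(s^2 + 81).
So (s^2 - 4*s + 1)Y = 9/(s^2 + 81) + (3*s - 14).
Isolate Y and clear denominators.

Y(s) = (3*s^3 - 14*s^2 + 243*s - 1125)/(s^4 - 4*s^3 + 82*s^2 - 324*s + 81)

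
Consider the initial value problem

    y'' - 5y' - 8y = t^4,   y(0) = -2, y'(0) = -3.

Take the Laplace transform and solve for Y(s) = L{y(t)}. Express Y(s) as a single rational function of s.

Transform both sides with L{·}.
Using L{y''} = s^2 Y - s·y(0) - y'(0) and L{y'} = sY - y(0), with y(0) = -2, y'(0) = -3, the left side becomes (s^2 - 5*s - 8)Y - (-2*s + 7).
The right side is L{t^4} = 24/s^5.
So (s^2 - 5*s - 8)Y = 24/s^5 + (-2*s + 7).
Isolate Y and clear denominators.

Y(s) = (-2*s^6 + 7*s^5 + 24)/(s^7 - 5*s^6 - 8*s^5)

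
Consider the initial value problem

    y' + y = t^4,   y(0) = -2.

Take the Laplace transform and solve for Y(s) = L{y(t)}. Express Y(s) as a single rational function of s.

Laplace-transform each side.
Using L{y'} = sY - y(0) = sY - (-2), the left side becomes (s + 1)Y - (-2).
The right side is L{t^4} = 24/s^5.
So (s + 1)Y = 24/s^5 + (-2).
Divide through and combine into a single rational function.

Y(s) = (-2*s^5 + 24)/(s^6 + s^5)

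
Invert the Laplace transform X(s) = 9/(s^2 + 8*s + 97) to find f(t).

f(t) = exp(-4*t)*sin(9*t)

Rewrite the denominator: s^2 + 8*s + 97 = (s + 4)^2 + 81.
The form in (s + 4) signals a first-shifting-theorem factor e^(-4t).
Since L{sin(9t)} = 9/(s^2 + 81), the inverse is e^(-4*t)*sin(9*t).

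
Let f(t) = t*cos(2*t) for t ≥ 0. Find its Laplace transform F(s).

L{cos(2t)} = s/(s^2 + 4).
Then apply L{t·g(t)} = -d/ds[G(s)] with G(s) = s/(s^2 + 4):
differentiating 1 time and applying the sign gives (s - 2)*(s + 2)/(s^2 + 4)^2.

F(s) = (s - 2)*(s + 2)/(s^2 + 4)^2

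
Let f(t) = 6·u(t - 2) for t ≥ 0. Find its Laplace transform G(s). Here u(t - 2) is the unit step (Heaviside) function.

By the second shifting theorem, L{u(t - c)·g(t - c)} = e^(-cs)·H(s) with c = 2 and H(s) = L{g(t)}.
L{6} = 6/s.

G(s) = 6*exp(-2*s)/s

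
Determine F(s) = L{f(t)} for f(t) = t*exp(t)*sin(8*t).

F(s) = 16*(s - 1)/(s^2 - 2*s + 65)^2

L{sin(8t)} = 8/(s^2 + 64).
Multiplying by e^(t) shifts s → s - 1, so L{exp(t)*sin(8*t)} = 8/((s - 1)^2 + 64).
Then apply L{t·g(t)} = -d/ds[G(s)] with G(s) = 8/((s - 1)^2 + 64):
differentiating 1 time and applying the sign gives 16*(s - 1)/(s^2 - 2*s + 65)^2.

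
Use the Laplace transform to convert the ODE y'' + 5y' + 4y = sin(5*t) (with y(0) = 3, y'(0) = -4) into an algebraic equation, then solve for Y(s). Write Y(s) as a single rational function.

Y(s) = (3*s^3 + 11*s^2 + 75*s + 280)/(s^4 + 5*s^3 + 29*s^2 + 125*s + 100)

Take the Laplace transform of both sides.
The derivative rules (L{y''} = s^2 Y - s·y(0) - y'(0) and L{y'} = sY - y(0), with y(0) = 3, y'(0) = -4) turn the left side into (s^2 + 5*s + 4)Y - (3*s + 11).
The right side is L{sin(5*t)} = 5/(s^2 + 25).
So (s^2 + 5*s + 4)Y = 5/(s^2 + 25) + (3*s + 11).
Solve for Y(s) and write it as one ratio of polynomials.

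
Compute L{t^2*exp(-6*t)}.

L{e^(-6t)} = 1/(s + 6).
Then apply L{t^2·g(t)} = (-1)^2 d^2/ds^2[G(s)] with G(s) = 1/(s + 6):
differentiating 2 times and applying the sign gives 2/(s + 6)^3.

2/(s + 6)^3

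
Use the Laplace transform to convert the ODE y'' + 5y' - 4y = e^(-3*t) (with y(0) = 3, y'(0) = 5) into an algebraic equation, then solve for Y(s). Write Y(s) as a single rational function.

Laplace-transform each side.
The derivative rules (L{y''} = s^2 Y - s·y(0) - y'(0) and L{y'} = sY - y(0), with y(0) = 3, y'(0) = 5) turn the left side into (s^2 + 5*s - 4)Y - (3*s + 20).
The right side is L{e^(-3*t)} = 1/(s + 3).
So (s^2 + 5*s - 4)Y = 1/(s + 3) + (3*s + 20).
Isolate Y and clear denominators.

Y(s) = (3*s^2 + 29*s + 61)/(s^3 + 8*s^2 + 11*s - 12)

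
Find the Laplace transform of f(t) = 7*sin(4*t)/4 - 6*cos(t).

-6*s/(s^2 + 1) + 7/(s^2 + 16)

The transform is linear, so treat each term independently.
(-6)·[L{cos(t)} = s/(s^2 + 1)]; (7/4)·[L{sin(4t)} = 4/(s^2 + 16)].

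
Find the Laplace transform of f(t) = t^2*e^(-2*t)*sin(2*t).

4*(3*s^2 + 12*s + 8)/(s^2 + 4*s + 8)^3

L{sin(2t)} = 2/(s^2 + 4).
Multiplying by e^(-2t) shifts s → s + 2, so L{e^(-2*t)*sin(2*t)} = 2/((s + 2)^2 + 4).
Then apply L{t^2·g(t)} = (-1)^2 d^2/ds^2[H(s)] with H(s) = 2/((s + 2)^2 + 4):
differentiating 2 times and applying the sign gives 4*(3*s^2 + 12*s + 8)/(s^2 + 4*s + 8)^3.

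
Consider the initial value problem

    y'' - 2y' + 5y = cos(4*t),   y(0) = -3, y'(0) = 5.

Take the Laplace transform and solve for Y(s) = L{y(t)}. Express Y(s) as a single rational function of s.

Transform both sides with L{·}.
With L{y''} = s^2 Y - s·y(0) - y'(0) and L{y'} = sY - y(0), with y(0) = -3, y'(0) = 5: the LHS transforms to (s^2 - 2*s + 5)Y - (-3*s + 11).
The right side is L{cos(4*t)} = s/(s^2 + 16).
So (s^2 - 2*s + 5)Y = s/(s^2 + 16) + (-3*s + 11).
Isolate Y and clear denominators.

Y(s) = (-3*s^3 + 11*s^2 - 47*s + 176)/(s^4 - 2*s^3 + 21*s^2 - 32*s + 80)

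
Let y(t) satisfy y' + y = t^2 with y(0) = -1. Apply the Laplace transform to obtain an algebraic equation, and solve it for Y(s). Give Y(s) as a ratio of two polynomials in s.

Y(s) = (-s^3 + 2)/(s^4 + s^3)

Apply the Laplace transform to the equation.
With L{y'} = sY - y(0) = sY - (-1): the LHS transforms to (s + 1)Y - (-1).
The right side is L{t^2} = 2/s^3.
So (s + 1)Y = 2/s^3 + (-1).
Solve for Y(s) and write it as one ratio of polynomials.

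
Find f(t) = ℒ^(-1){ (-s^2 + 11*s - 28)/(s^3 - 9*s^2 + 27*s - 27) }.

f(t) = -2*t^2*exp(3*t) + 5*t*exp(3*t) - exp(3*t)

Factor the denominator: s^3 - 9*s^2 + 27*s - 27 = (s - 3)^3.
Partial fraction decomposition gives [-1/(s - 3)] + [5/(s - 3)^2] + [-4/(s - 3)^3].
Invert each term: -1/(s - 3) ↔ -e^(3t); 5/(s - 3)^2 ↔ 5t·e^(3t); -4/(s - 3)^3 ↔ (-2)t^2·e^(3t).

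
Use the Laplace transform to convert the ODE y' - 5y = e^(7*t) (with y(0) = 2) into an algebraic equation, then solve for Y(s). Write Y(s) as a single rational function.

Y(s) = (2*s - 13)/(s^2 - 12*s + 35)

Apply the Laplace transform to the equation.
Using L{y'} = sY - y(0) = sY - 2, the left side becomes (s - 5)Y - (2).
The right side is L{e^(7*t)} = 1/(s - 7).
So (s - 5)Y = 1/(s - 7) + (2).
Divide through and combine into a single rational function.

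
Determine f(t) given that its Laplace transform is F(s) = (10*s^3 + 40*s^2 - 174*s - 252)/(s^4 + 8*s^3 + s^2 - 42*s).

f(t) = -4*exp(2*t) + 6 + 6*exp(-3*t) + 2*exp(-7*t)

Factor the denominator: s^4 + 8*s^3 + s^2 - 42*s = s*(s - 2)*(s + 3)*(s + 7).
Partial fraction decomposition gives [-4/(s - 2)] + [6/(s + 3)] + [2/(s + 7)] + [6/s].
Invert each term: -4/(s - 2) ↔ -4e^(2t); 6/(s + 3) ↔ 6e^(-3t); 2/(s + 7) ↔ 2e^(-7t); 6/(s - 0) ↔ 6e^(0t).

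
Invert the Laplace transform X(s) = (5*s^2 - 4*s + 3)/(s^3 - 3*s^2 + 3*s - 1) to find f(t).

f(t) = 2*t^2*exp(t) + 6*t*exp(t) + 5*exp(t)

Factor the denominator: s^3 - 3*s^2 + 3*s - 1 = (s - 1)^3.
Partial fraction decomposition gives [5/(s - 1)] + [6/(s - 1)^2] + [4/(s - 1)^3].
Invert each term: 5/(s - 1) ↔ 5e^(t); 6/(s - 1)^2 ↔ 6t·e^(t); 4/(s - 1)^3 ↔ (2)t^2·e^(t).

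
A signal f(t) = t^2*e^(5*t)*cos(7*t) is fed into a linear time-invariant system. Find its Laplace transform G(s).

G(s) = 2*(s - 5)*(s^2 - 10*s - 122)/(s^2 - 10*s + 74)^3

L{cos(7t)} = s/(s^2 + 49).
Multiplying by e^(5t) shifts s → s - 5, so L{e^(5*t)*cos(7*t)} = (s - 5)/((s - 5)^2 + 49).
Then apply L{t^2·g(t)} = (-1)^2 d^2/ds^2[H(s)] with H(s) = (s - 5)/((s - 5)^2 + 49):
differentiating 2 times and applying the sign gives 2*(s - 5)*(s^2 - 10*s - 122)/(s^2 - 10*s + 74)^3.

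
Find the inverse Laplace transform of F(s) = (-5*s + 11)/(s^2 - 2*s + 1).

6*t*exp(t) - 5*exp(t)

Factor the denominator: s^2 - 2*s + 1 = (s - 1)^2.
Partial fraction decomposition gives [-5/(s - 1)] + [6/(s - 1)^2].
Invert each term: -5/(s - 1) ↔ -5e^(t); 6/(s - 1)^2 ↔ 6t·e^(t).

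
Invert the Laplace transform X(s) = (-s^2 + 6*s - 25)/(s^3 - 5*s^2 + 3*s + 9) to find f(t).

Factor the denominator: s^3 - 5*s^2 + 3*s + 9 = (s - 3)^2*(s + 1).
Partial fraction decomposition gives [1/(s - 3)] + [-4/(s - 3)^2] + [-2/(s + 1)].
Invert each term: 1/(s - 3) ↔ e^(3t); -4/(s - 3)^2 ↔ -4t·e^(3t); -2/(s + 1) ↔ -2e^(-t).

f(t) = -4*t*exp(3*t) + exp(3*t) - 2*exp(-t)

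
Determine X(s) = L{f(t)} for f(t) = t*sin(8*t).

L{sin(8t)} = 8/(s^2 + 64).
Then apply L{t·g(t)} = -d/ds[G(s)] with G(s) = 8/(s^2 + 64):
differentiating 1 time and applying the sign gives 16*s/(s^2 + 64)^2.

X(s) = 16*s/(s^2 + 64)^2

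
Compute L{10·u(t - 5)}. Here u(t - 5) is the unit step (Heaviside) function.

10*exp(-5*s)/s

By the second shifting theorem, L{u(t - c)·g(t - c)} = e^(-cs)·G(s) with c = 5 and G(s) = L{g(t)}.
L{10} = 10/s.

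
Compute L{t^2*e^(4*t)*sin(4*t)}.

L{sin(4t)} = 4/(s^2 + 16).
Multiplying by e^(4t) shifts s → s - 4, so L{e^(4*t)*sin(4*t)} = 4/((s - 4)^2 + 16).
Then apply L{t^2·g(t)} = (-1)^2 d^2/ds^2[G(s)] with G(s) = 4/((s - 4)^2 + 16):
differentiating 2 times and applying the sign gives 8*(3*s^2 - 24*s + 32)/(s^2 - 8*s + 32)^3.

8*(3*s^2 - 24*s + 32)/(s^2 - 8*s + 32)^3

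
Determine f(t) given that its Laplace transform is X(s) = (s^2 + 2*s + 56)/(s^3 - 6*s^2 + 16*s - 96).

f(t) = 2*exp(6*t) - sin(4*t) - cos(4*t)

Factor the denominator: s^3 - 6*s^2 + 16*s - 96 = (s - 6)*(s^2 + 16).
Partial fraction decomposition gives [2/(s - 6)] + [-s/(s^2 + 16)] + [-4/(s^2 + 16)].
Invert each term: 2/(s - 6) ↔ 2e^(6t); -1·s/(s^2 + 16) ↔ -cos(4t); -1·4/(s^2 + 16) ↔ -sin(4t).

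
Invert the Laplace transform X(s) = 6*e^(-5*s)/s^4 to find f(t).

The factor e^(-5s) signals a time shift by c = 5 (second shifting theorem).
L{t^3} = 3!/s^4 = 6/s^4, so L^-1{6/s^4} = t^3.
Hence the inverse is u(t - 5) times that function evaluated at t - 5.

f(t) = Heaviside(t - 5)*((t - 5)^3)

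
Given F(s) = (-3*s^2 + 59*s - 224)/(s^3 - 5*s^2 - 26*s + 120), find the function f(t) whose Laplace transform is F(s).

Factor the denominator: s^3 - 5*s^2 - 26*s + 120 = (s - 6)*(s - 4)*(s + 5).
Partial fraction decomposition gives [-6/(s + 5)] + [1/(s - 6)] + [2/(s - 4)].
Invert each term: -6/(s + 5) ↔ -6e^(-5t); 1/(s - 6) ↔ e^(6t); 2/(s - 4) ↔ 2e^(4t).

f(t) = exp(6*t) + 2*exp(4*t) - 6*exp(-5*t)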